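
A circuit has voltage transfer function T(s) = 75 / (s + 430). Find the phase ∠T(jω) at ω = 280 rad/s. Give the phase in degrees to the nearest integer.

-33 deg

∠(j280 + 430) = arctan(280/430) = 33.07°
∠T(j280) = −33.07° = -33.07°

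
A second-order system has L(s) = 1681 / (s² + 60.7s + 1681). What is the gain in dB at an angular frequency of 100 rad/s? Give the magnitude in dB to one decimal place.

-15.7 dB

|(j100)² + 60.7(j100) + 1681| = |-8319 + j6070| = 1.03e+04
|L(j100)| = 1681 / 1.03e+04 = 0.16323
20 log₁₀(0.16323) = -15.74 dB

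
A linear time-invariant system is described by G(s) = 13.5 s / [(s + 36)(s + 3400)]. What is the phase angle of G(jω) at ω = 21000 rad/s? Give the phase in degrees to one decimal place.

∠(j21000) = 90.00°
∠(j21000 + 36) = arctan(21000/36) = 89.90°
∠(j21000 + 3400) = arctan(21000/3400) = 80.80°
∠G(j21000) = 90.00° − (89.90° + 80.80°) = -80.71°

-80.7°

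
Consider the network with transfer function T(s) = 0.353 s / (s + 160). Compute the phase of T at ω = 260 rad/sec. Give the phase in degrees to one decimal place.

∠(j260) = 90.00°
∠(j260 + 160) = arctan(260/160) = 58.39°
∠T(j260) = 90.00° − 58.39° = 31.61°

31.6°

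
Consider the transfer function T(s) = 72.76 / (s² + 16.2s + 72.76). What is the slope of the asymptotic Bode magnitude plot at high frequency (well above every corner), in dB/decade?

-40 dB/decade

With 0 zeros and 2 poles, the high-frequency asymptotic slope is 20 × (0 − 2) = -40 dB/decade.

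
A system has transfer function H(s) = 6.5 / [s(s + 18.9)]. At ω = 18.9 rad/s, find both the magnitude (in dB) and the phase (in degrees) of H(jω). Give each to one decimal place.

|j18.9 + 18.9| = √(18.9² + 18.9²) = 26.73
|j18.9| = 18.9
|H(j18.9)| = 6.5 / (26.73 × 18.9) = 0.012867
20 log₁₀(0.012867) = -37.81 dB
∠(j18.9 + 18.9) = arctan(18.9/18.9) = 45.00°
∠(j18.9) = 90.00°
∠H(j18.9) = − (45.00° + 90.00°) = -135.00°

|H| = -37.8 dB, ∠H = -135.0°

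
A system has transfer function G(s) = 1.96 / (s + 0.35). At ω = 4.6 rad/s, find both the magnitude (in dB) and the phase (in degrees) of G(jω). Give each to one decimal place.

|j4.6 + 0.35| = √(4.6² + 0.35²) = 4.613
|G(j4.6)| = 1.96 / 4.613 = 0.42486
20 log₁₀(0.42486) = -7.44 dB
∠(j4.6 + 0.35) = arctan(4.6/0.35) = 85.65°
∠G(j4.6) = −85.65° = -85.65°

|G| = -7.4 dB, ∠G = -85.6°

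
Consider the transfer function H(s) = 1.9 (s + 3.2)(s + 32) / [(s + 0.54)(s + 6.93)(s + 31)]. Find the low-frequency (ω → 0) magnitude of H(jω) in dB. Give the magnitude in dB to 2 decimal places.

4.49 dB

H(0) = 1.9 × 3.2 × 32 / (0.54 × 6.93 × 31) = 1.6771
20 log₁₀(1.6771) = 4.491 dB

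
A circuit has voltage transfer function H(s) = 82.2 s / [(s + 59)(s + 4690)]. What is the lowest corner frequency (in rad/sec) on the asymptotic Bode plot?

59 rad/sec

Break frequencies occur at each pole and zero magnitude: 59 rad/sec, 4690 rad/sec.
The lowest is 59 rad/sec.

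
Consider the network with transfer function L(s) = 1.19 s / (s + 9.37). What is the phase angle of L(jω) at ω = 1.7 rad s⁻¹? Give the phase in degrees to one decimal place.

∠(j1.7) = 90.00°
∠(j1.7 + 9.37) = arctan(1.7/9.37) = 10.28°
∠L(j1.7) = 90.00° − 10.28° = 79.72°

79.7°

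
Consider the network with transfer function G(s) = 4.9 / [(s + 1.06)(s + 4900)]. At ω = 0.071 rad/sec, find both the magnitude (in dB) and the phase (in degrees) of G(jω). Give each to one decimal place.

|j0.071 + 1.06| = √(0.071² + 1.06²) = 1.062
|j0.071 + 4900| = √(0.071² + 4900²) = 4900
|G(j0.071)| = 4.9 / (1.062 × 4900) = 0.00094129
20 log₁₀(0.00094129) = -60.53 dB
∠(j0.071 + 1.06) = arctan(0.071/1.06) = 3.83°
∠(j0.071 + 4900) = arctan(0.071/4900) = 0.00°
∠G(j0.071) = − (3.83° + 0.00°) = -3.83°

|G| = -60.5 dB, ∠G = -3.8 deg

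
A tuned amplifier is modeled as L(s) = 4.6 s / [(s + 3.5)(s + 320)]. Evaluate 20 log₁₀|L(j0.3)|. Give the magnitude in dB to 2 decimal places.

|j0.3| = 0.3
|j0.3 + 3.5| = √(0.3² + 3.5²) = 3.513
|j0.3 + 320| = √(0.3² + 320²) = 320
|L(j0.3)| = 4.6 × 0.3 / (3.513 × 320) = 0.0012276
20 log₁₀(0.0012276) = -58.219 dB

-58.22 dB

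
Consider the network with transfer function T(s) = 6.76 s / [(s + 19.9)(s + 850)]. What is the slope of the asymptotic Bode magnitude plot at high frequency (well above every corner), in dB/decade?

-20 dB/decade

With 1 zero and 2 poles, the high-frequency asymptotic slope is 20 × (1 − 2) = -20 dB/decade.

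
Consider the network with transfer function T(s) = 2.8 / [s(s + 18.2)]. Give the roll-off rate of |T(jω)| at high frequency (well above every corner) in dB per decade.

With 0 zeros and 2 poles, the high-frequency asymptotic slope is 20 × (0 − 2) = -40 dB/decade.

-40 dB/decade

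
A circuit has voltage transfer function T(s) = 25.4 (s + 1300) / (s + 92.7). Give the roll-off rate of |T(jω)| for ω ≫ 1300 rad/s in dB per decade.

0 dB/decade

With 1 zero and 1 pole, the high-frequency asymptotic slope is 20 × (1 − 1) = 0 dB/decade.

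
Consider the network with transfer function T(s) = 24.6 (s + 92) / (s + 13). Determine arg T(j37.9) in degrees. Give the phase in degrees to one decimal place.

∠(j37.9 + 92) = arctan(37.9/92) = 22.39°
∠(j37.9 + 13) = arctan(37.9/13) = 71.07°
∠T(j37.9) = 22.39° − 71.07° = -48.68°

-48.7°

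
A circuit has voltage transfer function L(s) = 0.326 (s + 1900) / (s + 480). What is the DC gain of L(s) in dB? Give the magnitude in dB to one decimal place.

2.2 dB

L(0) = 0.326 × 1900 / 480 = 1.2904
20 log₁₀(1.2904) = 2.21 dB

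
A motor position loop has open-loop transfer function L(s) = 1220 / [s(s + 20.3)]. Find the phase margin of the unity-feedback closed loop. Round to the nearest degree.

32°

Gain crossover: |L(jω)| = 1 at ω ≈ 32.1 rad/s.
∠L(j32.1) = −90° − arctan(32.1/20.3) ≈ -147.70°
PM = 180° + (-147.70°) = 32.30°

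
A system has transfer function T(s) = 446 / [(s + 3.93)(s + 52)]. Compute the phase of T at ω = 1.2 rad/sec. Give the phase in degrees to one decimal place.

-18.3°

∠(j1.2 + 3.93) = arctan(1.2/3.93) = 16.98°
∠(j1.2 + 52) = arctan(1.2/52) = 1.32°
∠T(j1.2) = − (16.98° + 1.32°) = -18.30°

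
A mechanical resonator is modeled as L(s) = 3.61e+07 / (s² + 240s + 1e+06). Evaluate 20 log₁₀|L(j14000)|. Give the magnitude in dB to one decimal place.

-14.7 dB

|(j14000)² + 240(j14000) + 1e+06| = |-1.95e+08 + j3.36e+06| = 1.95e+08
|L(j14000)| = 3.61e+07 / 1.95e+08 = 0.1851
20 log₁₀(0.1851) = -14.65 dB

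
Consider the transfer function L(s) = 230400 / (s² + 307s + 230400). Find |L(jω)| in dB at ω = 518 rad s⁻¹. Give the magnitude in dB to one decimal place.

3.0 dB

|(j518)² + 307(j518) + 230400| = |-37924 + j1.5903e+05| = 1.635e+05
|L(j518)| = 230400 / 1.635e+05 = 1.4093
20 log₁₀(1.4093) = 2.98 dB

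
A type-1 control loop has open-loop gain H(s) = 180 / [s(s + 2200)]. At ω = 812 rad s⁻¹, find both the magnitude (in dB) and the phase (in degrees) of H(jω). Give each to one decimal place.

|H| = -80.5 dB, ∠H = -110.3°

|j812 + 2200| = √(812² + 2200²) = 2345
|j812| = 812
|H(j812)| = 180 / (2345 × 812) = 9.4528e-05
20 log₁₀(9.4528e-05) = -80.49 dB
∠(j812 + 2200) = arctan(812/2200) = 20.26°
∠(j812) = 90.00°
∠H(j812) = − (20.26° + 90.00°) = -110.26°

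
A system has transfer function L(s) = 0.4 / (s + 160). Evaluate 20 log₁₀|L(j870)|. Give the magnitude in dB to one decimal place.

|j870 + 160| = √(870² + 160²) = 884.6
|L(j870)| = 0.4 / 884.6 = 0.00045219
20 log₁₀(0.00045219) = -66.89 dB

-66.9 dB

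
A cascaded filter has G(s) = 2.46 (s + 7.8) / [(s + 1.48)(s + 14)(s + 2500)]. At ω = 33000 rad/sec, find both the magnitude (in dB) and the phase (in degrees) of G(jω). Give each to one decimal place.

|j33000 + 7.8| = √(33000² + 7.8²) = 3.3e+04
|j33000 + 1.48| = √(33000² + 1.48²) = 3.3e+04
|j33000 + 14| = √(33000² + 14²) = 3.3e+04
|j33000 + 2500| = √(33000² + 2500²) = 3.309e+04
|G(j33000)| = 2.46 × 3.3e+04 / (3.3e+04 × 3.3e+04 × 3.309e+04) = 2.2525e-09
20 log₁₀(2.2525e-09) = -172.95 dB
∠(j33000 + 7.8) = arctan(33000/7.8) = 89.99°
∠(j33000 + 1.48) = arctan(33000/1.48) = 90.00°
∠(j33000 + 14) = arctan(33000/14) = 89.98°
∠(j33000 + 2500) = arctan(33000/2500) = 85.67°
∠G(j33000) = 89.99° − (90.00° + 89.98° + 85.67°) = -175.65°

|G| = -172.9 dB, ∠G = -175.7°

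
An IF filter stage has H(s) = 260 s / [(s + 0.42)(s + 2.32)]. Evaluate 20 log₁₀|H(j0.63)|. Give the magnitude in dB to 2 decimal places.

|j0.63| = 0.63
|j0.63 + 0.42| = √(0.63² + 0.42²) = 0.7572
|j0.63 + 2.32| = √(0.63² + 2.32²) = 2.404
|H(j0.63)| = 260 × 0.63 / (0.7572 × 2.404) = 89.988
20 log₁₀(89.988) = 39.084 dB

39.08 dB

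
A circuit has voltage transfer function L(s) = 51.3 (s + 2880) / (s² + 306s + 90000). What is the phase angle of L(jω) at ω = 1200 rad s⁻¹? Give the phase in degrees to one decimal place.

-142.2 deg

∠(j1200 + 2880) = arctan(1200/2880) = 22.62°
∠[(j1200)² + 306(j1200) + 90000] = ∠[-1.35e+06 + j3.672e+05] = 164.78°
∠L(j1200) = 22.62° − 164.78° = -142.16°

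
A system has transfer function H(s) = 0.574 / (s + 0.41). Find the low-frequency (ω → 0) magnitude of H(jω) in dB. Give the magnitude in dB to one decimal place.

2.9 dB

H(0) = 0.574 / 0.41 = 1.4
20 log₁₀(1.4) = 2.92 dB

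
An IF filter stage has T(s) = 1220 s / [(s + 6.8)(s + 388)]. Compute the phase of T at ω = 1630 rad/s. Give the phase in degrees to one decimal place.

∠(j1630) = 90.00°
∠(j1630 + 6.8) = arctan(1630/6.8) = 89.76°
∠(j1630 + 388) = arctan(1630/388) = 76.61°
∠T(j1630) = 90.00° − (89.76° + 76.61°) = -76.37°

-76.4°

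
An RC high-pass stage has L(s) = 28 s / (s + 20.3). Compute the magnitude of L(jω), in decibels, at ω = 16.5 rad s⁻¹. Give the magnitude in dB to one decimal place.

|j16.5| = 16.5
|j16.5 + 20.3| = √(16.5² + 20.3²) = 26.16
|L(j16.5)| = 28 × 16.5 / 26.16 = 17.661
20 log₁₀(17.661) = 24.94 dB

24.9 dB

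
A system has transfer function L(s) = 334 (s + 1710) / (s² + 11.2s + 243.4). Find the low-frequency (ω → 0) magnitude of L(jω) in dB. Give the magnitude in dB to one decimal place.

L(0) = 334 × 1710 / 243.4 = 2346.5
20 log₁₀(2346.5) = 67.41 dB

67.4 dB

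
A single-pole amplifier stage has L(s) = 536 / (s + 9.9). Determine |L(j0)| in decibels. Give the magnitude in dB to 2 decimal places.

L(0) = 536 / 9.9 = 54.141
20 log₁₀(54.141) = 34.671 dB

34.67 dB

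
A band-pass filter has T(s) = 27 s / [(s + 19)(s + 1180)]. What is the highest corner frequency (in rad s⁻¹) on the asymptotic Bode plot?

Break frequencies occur at each pole and zero magnitude: 19 rad s⁻¹, 1180 rad s⁻¹.
The highest is 1180 rad s⁻¹.

1180 rad s⁻¹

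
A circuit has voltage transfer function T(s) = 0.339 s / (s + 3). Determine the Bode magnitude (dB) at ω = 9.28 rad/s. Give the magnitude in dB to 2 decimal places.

-9.83 dB

|j9.28| = 9.28
|j9.28 + 3| = √(9.28² + 3²) = 9.753
|T(j9.28)| = 0.339 × 9.28 / 9.753 = 0.32256
20 log₁₀(0.32256) = -9.828 dB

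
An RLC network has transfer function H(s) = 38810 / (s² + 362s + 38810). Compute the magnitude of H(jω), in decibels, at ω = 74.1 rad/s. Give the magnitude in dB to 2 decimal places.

|(j74.1)² + 362(j74.1) + 38810| = |33319 + j26824| = 4.278e+04
|H(j74.1)| = 38810 / 4.278e+04 = 0.9073
20 log₁₀(0.9073) = -0.845 dB

-0.84 dB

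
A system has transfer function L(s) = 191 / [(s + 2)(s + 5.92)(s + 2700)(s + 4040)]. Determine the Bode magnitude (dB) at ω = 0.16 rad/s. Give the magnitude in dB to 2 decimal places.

-116.63 dB

|j0.16 + 2| = √(0.16² + 2²) = 2.006
|j0.16 + 5.92| = √(0.16² + 5.92²) = 5.922
|j0.16 + 2700| = √(0.16² + 2700²) = 2700
|j0.16 + 4040| = √(0.16² + 4040²) = 4040
|L(j0.16)| = 191 / (2.006 × 5.922 × 2700 × 4040) = 1.4736e-06
20 log₁₀(1.4736e-06) = -116.632 dB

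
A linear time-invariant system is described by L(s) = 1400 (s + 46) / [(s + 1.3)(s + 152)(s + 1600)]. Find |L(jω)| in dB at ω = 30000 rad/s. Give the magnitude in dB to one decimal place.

|j30000 + 46| = √(30000² + 46²) = 3e+04
|j30000 + 1.3| = √(30000² + 1.3²) = 3e+04
|j30000 + 152| = √(30000² + 152²) = 3e+04
|j30000 + 1600| = √(30000² + 1600²) = 3.004e+04
|L(j30000)| = 1400 × 3e+04 / (3e+04 × 3e+04 × 3.004e+04) = 1.5533e-06
20 log₁₀(1.5533e-06) = -116.17 dB

-116.2 dB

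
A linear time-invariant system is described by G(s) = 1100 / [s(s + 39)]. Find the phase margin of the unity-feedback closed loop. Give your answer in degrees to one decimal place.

58.4 deg

Gain crossover: |G(jω)| = 1 at ω ≈ 24 rad s⁻¹.
∠G(j24) = −90° − arctan(24/39) ≈ -121.63°
PM = 180° + (-121.63°) = 58.37°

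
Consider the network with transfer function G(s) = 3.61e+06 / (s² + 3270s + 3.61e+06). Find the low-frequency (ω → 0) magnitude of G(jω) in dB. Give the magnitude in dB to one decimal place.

0.0 dB

G(0) = 3.61e+06 / 3.61e+06 = 1
20 log₁₀(1) = 0.00 dB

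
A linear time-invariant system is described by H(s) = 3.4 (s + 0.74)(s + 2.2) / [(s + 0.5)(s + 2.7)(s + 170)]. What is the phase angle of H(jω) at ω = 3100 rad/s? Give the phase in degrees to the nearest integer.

-87°

∠(j3100 + 0.74) = arctan(3100/0.74) = 89.99°
∠(j3100 + 2.2) = arctan(3100/2.2) = 89.96°
∠(j3100 + 0.5) = arctan(3100/0.5) = 89.99°
∠(j3100 + 2.7) = arctan(3100/2.7) = 89.95°
∠(j3100 + 170) = arctan(3100/170) = 86.86°
∠H(j3100) = 89.99° + 89.96° − (89.99° + 89.95° + 86.86°) = -86.86°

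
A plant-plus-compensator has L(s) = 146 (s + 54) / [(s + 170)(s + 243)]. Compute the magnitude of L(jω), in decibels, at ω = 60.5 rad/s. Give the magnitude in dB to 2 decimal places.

|j60.5 + 54| = √(60.5² + 54²) = 81.09
|j60.5 + 170| = √(60.5² + 170²) = 180.4
|j60.5 + 243| = √(60.5² + 243²) = 250.4
|L(j60.5)| = 146 × 81.09 / (180.4 × 250.4) = 0.26202
20 log₁₀(0.26202) = -11.633 dB

-11.63 dB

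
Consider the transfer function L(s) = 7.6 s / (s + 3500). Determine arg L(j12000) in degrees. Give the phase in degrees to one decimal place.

∠(j12000) = 90.00°
∠(j12000 + 3500) = arctan(12000/3500) = 73.74°
∠L(j12000) = 90.00° − 73.74° = 16.26°

16.3°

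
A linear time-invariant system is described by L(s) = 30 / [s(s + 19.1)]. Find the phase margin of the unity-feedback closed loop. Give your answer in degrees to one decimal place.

Gain crossover: |L(jω)| = 1 at ω ≈ 1.57 rad s⁻¹.
∠L(j1.57) = −90° − arctan(1.57/19.1) ≈ -94.69°
PM = 180° + (-94.69°) = 85.31°

85.3 deg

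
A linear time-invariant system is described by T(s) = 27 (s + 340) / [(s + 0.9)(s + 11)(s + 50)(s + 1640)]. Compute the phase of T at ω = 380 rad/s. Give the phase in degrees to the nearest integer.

∠(j380 + 340) = arctan(380/340) = 48.18°
∠(j380 + 0.9) = arctan(380/0.9) = 89.86°
∠(j380 + 11) = arctan(380/11) = 88.34°
∠(j380 + 50) = arctan(380/50) = 82.50°
∠(j380 + 1640) = arctan(380/1640) = 13.05°
∠T(j380) = 48.18° − (89.86° + 88.34° + 82.50° + 13.05°) = -225.58°

-226°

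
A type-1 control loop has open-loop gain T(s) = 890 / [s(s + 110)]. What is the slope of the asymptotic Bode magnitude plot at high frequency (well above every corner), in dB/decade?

With 0 zeros and 2 poles, the high-frequency asymptotic slope is 20 × (0 − 2) = -40 dB/decade.

-40 dB/decade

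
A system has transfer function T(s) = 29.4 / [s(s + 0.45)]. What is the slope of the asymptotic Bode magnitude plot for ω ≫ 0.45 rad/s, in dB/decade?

With 0 zeros and 2 poles, the high-frequency asymptotic slope is 20 × (0 − 2) = -40 dB/decade.

-40 dB/decade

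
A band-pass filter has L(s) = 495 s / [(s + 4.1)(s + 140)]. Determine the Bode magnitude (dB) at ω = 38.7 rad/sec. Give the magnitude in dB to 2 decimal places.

10.60 dB

|j38.7| = 38.7
|j38.7 + 4.1| = √(38.7² + 4.1²) = 38.92
|j38.7 + 140| = √(38.7² + 140²) = 145.3
|L(j38.7)| = 495 × 38.7 / (38.92 × 145.3) = 3.3889
20 log₁₀(3.3889) = 10.601 dB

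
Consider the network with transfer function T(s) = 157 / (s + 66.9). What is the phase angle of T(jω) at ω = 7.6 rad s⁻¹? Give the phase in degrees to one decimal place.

-6.5°

∠(j7.6 + 66.9) = arctan(7.6/66.9) = 6.48°
∠T(j7.6) = −6.48° = -6.48°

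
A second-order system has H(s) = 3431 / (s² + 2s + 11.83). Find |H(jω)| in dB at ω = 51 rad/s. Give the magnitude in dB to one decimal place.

2.4 dB

|(j51)² + 2(j51) + 11.83| = |-2589.2 + j102| = 2591
|H(j51)| = 3431 / 2591 = 1.3241
20 log₁₀(1.3241) = 2.44 dB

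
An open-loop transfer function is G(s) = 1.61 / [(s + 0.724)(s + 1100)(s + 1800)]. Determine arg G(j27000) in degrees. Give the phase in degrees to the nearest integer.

∠(j27000 + 0.724) = arctan(27000/0.724) = 90.00°
∠(j27000 + 1100) = arctan(27000/1100) = 87.67°
∠(j27000 + 1800) = arctan(27000/1800) = 86.19°
∠G(j27000) = − (90.00° + 87.67° + 86.19°) = -263.85°

-264°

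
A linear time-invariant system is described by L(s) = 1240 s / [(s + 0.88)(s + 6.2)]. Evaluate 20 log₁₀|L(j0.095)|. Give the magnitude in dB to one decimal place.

26.6 dB

|j0.095| = 0.095
|j0.095 + 0.88| = √(0.095² + 0.88²) = 0.8851
|j0.095 + 6.2| = √(0.095² + 6.2²) = 6.201
|L(j0.095)| = 1240 × 0.095 / (0.8851 × 6.201) = 21.464
20 log₁₀(21.464) = 26.63 dB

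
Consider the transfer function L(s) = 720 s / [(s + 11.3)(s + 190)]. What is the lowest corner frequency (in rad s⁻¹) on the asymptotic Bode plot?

Break frequencies occur at each pole and zero magnitude: 11.3 rad s⁻¹, 190 rad s⁻¹.
The lowest is 11.3 rad s⁻¹.

11.3 rad s⁻¹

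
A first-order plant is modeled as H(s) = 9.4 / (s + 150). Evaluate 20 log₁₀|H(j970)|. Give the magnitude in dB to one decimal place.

|j970 + 150| = √(970² + 150²) = 981.5
|H(j970)| = 9.4 / 981.5 = 0.0095769
20 log₁₀(0.0095769) = -40.38 dB

-40.4 dB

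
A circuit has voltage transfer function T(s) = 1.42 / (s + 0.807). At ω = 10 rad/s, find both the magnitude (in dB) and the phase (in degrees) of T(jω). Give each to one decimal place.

|T| = -17.0 dB, ∠T = -85.4°

|j10 + 0.807| = √(10² + 0.807²) = 10.03
|T(j10)| = 1.42 / 10.03 = 0.14154
20 log₁₀(0.14154) = -16.98 dB
∠(j10 + 0.807) = arctan(10/0.807) = 85.39°
∠T(j10) = −85.39° = -85.39°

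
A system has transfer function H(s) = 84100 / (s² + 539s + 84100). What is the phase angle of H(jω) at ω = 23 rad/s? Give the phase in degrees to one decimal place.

∠[(j23)² + 539(j23) + 84100] = ∠[83571 + j12397] = 8.44°
∠H(j23) = −8.44° = -8.44°

-8.4°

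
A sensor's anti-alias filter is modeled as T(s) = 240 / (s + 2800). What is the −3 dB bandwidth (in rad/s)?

For a single-pole low-pass, the −3 dB point is at the pole: ω = 2800 rad/s.

2800 rad/s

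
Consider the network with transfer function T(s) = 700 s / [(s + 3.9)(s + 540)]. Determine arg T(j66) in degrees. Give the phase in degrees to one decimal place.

-3.6 deg

∠(j66) = 90.00°
∠(j66 + 3.9) = arctan(66/3.9) = 86.62°
∠(j66 + 540) = arctan(66/540) = 6.97°
∠T(j66) = 90.00° − (86.62° + 6.97°) = -3.59°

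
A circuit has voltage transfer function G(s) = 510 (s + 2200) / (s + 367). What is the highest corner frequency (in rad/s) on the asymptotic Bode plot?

2200 rad/s

Break frequencies occur at each pole and zero magnitude: 367 rad/s, 2200 rad/s.
The highest is 2200 rad/s.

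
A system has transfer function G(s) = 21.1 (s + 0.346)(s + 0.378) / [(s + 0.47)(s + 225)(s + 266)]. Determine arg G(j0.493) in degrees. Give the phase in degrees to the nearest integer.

∠(j0.493 + 0.346) = arctan(0.493/0.346) = 54.94°
∠(j0.493 + 0.378) = arctan(0.493/0.378) = 52.52°
∠(j0.493 + 0.47) = arctan(0.493/0.47) = 46.37°
∠(j0.493 + 225) = arctan(0.493/225) = 0.13°
∠(j0.493 + 266) = arctan(0.493/266) = 0.11°
∠G(j0.493) = 54.94° + 52.52° − (46.37° + 0.13° + 0.11°) = 60.86°

61°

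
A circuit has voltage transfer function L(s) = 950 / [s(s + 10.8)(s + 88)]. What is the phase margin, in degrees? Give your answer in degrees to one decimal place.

84.1°

Gain crossover: |L(jω)| = 1 at ω ≈ 0.995 rad/sec.
∠L(j0.995) = −90° − arctan(0.995/10.8) − arctan(0.995/88) ≈ -95.91°
PM = 180° + (-95.91°) = 84.09°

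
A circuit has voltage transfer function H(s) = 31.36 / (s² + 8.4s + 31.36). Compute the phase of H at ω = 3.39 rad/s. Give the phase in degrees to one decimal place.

-55.1°

∠[(j3.39)² + 8.4(j3.39) + 31.36] = ∠[19.868 + j28.476] = 55.10°
∠H(j3.39) = −55.10° = -55.10°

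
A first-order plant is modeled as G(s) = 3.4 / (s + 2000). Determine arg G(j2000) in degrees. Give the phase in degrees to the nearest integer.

∠(j2000 + 2000) = arctan(2000/2000) = 45.00°
∠G(j2000) = −45.00° = -45.00°

-45°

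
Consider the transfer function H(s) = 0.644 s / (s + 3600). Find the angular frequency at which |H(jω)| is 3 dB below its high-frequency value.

For a single-pole high-pass, the −3 dB point is at the pole: ω = 3600 rad/s.

3600 rad/s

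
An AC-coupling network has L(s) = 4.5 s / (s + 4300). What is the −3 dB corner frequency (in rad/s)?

For a single-pole high-pass, the −3 dB point is at the pole: ω = 4300 rad/s.

4300 rad/s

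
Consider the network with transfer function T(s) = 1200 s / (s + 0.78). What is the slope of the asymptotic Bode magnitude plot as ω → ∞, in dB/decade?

With 1 zero and 1 pole, the high-frequency asymptotic slope is 20 × (1 − 1) = 0 dB/decade.

0 dB/decade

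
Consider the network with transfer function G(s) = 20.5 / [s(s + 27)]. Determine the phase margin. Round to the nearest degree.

Gain crossover: |G(jω)| = 1 at ω ≈ 0.759 rad/s.
∠G(j0.759) = −90° − arctan(0.759/27) ≈ -91.61°
PM = 180° + (-91.61°) = 88.39°

88°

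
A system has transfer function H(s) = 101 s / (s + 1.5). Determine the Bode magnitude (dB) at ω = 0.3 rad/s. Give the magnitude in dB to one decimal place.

|j0.3| = 0.3
|j0.3 + 1.5| = √(0.3² + 1.5²) = 1.53
|H(j0.3)| = 101 × 0.3 / 1.53 = 19.808
20 log₁₀(19.808) = 25.94 dB

25.9 dB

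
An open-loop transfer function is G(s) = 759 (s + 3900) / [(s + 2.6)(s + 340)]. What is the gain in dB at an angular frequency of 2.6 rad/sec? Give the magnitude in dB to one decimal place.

67.5 dB

|j2.6 + 3900| = √(2.6² + 3900²) = 3900
|j2.6 + 2.6| = √(2.6² + 2.6²) = 3.677
|j2.6 + 340| = √(2.6² + 340²) = 340
|G(j2.6)| = 759 × 3900 / (3.677 × 340) = 2367.7
20 log₁₀(2367.7) = 67.49 dB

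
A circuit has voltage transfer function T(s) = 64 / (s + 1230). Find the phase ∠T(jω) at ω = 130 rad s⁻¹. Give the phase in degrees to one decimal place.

∠(j130 + 1230) = arctan(130/1230) = 6.03°
∠T(j130) = −6.03° = -6.03°

-6.0 deg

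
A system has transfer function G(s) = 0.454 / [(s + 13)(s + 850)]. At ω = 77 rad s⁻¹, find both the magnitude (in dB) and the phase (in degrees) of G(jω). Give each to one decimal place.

|j77 + 13| = √(77² + 13²) = 78.09
|j77 + 850| = √(77² + 850²) = 853.5
|G(j77)| = 0.454 / (78.09 × 853.5) = 6.8119e-06
20 log₁₀(6.8119e-06) = -103.33 dB
∠(j77 + 13) = arctan(77/13) = 80.42°
∠(j77 + 850) = arctan(77/850) = 5.18°
∠G(j77) = − (80.42° + 5.18°) = -85.59°

|G| = -103.3 dB, ∠G = -85.6 deg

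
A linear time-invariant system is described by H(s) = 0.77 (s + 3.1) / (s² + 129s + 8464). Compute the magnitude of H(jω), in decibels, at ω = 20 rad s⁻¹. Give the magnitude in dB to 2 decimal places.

|j20 + 3.1| = √(20² + 3.1²) = 20.24
|(j20)² + 129(j20) + 8464| = |8064 + j2580| = 8467
|H(j20)| = 0.77 × 20.24 / 8467 = 0.0018406
20 log₁₀(0.0018406) = -54.701 dB

-54.70 dB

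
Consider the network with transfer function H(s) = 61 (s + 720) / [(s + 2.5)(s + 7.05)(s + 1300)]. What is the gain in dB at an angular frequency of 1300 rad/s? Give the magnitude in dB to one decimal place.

-90.7 dB

|j1300 + 720| = √(1300² + 720²) = 1486
|j1300 + 2.5| = √(1300² + 2.5²) = 1300
|j1300 + 7.05| = √(1300² + 7.05²) = 1300
|j1300 + 1300| = √(1300² + 1300²) = 1838
|H(j1300)| = 61 × 1486 / (1300 × 1300 × 1838) = 2.9175e-05
20 log₁₀(2.9175e-05) = -90.70 dB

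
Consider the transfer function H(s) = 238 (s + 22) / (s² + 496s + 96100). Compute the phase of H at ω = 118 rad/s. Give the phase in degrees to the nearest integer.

44°

∠(j118 + 22) = arctan(118/22) = 79.44°
∠[(j118)² + 496(j118) + 96100] = ∠[82176 + j58528] = 35.46°
∠H(j118) = 79.44° − 35.46° = 43.98°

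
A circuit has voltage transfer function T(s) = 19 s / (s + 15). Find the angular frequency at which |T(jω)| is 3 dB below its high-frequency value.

For a single-pole high-pass, the −3 dB point is at the pole: ω = 15 rad/s.

15 rad/s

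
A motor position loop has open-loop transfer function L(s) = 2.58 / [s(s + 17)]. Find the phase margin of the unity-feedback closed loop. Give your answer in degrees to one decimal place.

Gain crossover: |L(jω)| = 1 at ω ≈ 0.152 rad s⁻¹.
∠L(j0.152) = −90° − arctan(0.152/17) ≈ -90.51°
PM = 180° + (-90.51°) = 89.49°

89.5°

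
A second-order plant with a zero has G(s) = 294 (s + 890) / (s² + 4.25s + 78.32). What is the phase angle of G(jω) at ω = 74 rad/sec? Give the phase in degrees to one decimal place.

∠(j74 + 890) = arctan(74/890) = 4.75°
∠[(j74)² + 4.25(j74) + 78.32] = ∠[-5397.7 + j314.5] = 176.67°
∠G(j74) = 4.75° − 176.67° = -171.91°

-171.9°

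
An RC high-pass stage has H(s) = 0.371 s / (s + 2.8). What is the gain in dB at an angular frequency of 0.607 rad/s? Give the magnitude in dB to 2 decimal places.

|j0.607| = 0.607
|j0.607 + 2.8| = √(0.607² + 2.8²) = 2.865
|H(j0.607)| = 0.371 × 0.607 / 2.865 = 0.078602
20 log₁₀(0.078602) = -22.091 dB

-22.09 dB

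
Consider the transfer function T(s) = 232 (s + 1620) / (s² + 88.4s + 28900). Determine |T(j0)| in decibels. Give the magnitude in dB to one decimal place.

22.3 dB

T(0) = 232 × 1620 / 28900 = 13.005
20 log₁₀(13.005) = 22.28 dB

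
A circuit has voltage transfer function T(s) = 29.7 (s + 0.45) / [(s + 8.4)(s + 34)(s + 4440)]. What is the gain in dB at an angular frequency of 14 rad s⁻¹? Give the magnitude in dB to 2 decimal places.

|j14 + 0.45| = √(14² + 0.45²) = 14.01
|j14 + 8.4| = √(14² + 8.4²) = 16.33
|j14 + 34| = √(14² + 34²) = 36.77
|j14 + 4440| = √(14² + 4440²) = 4440
|T(j14)| = 29.7 × 14.01 / (16.33 × 36.77 × 4440) = 0.00015608
20 log₁₀(0.00015608) = -76.133 dB

-76.13 dB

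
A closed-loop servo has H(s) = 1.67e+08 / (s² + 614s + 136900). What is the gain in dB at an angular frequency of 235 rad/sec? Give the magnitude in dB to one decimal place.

60.1 dB

|(j235)² + 614(j235) + 136900| = |81675 + j1.4429e+05| = 1.658e+05
|H(j235)| = 1.67e+08 / 1.658e+05 = 1007.2
20 log₁₀(1007.2) = 60.06 dB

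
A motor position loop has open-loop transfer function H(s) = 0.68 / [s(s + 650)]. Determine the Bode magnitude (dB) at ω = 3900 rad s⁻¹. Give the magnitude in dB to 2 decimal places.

|j3900 + 650| = √(3900² + 650²) = 3954
|j3900| = 3900
|H(j3900)| = 0.68 / (3954 × 3900) = 4.4099e-08
20 log₁₀(4.4099e-08) = -147.111 dB

-147.11 dB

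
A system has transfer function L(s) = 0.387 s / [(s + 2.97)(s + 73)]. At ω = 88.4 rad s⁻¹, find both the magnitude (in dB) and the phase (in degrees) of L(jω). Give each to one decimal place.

|j88.4| = 88.4
|j88.4 + 2.97| = √(88.4² + 2.97²) = 88.45
|j88.4 + 73| = √(88.4² + 73²) = 114.6
|L(j88.4)| = 0.387 × 88.4 / (88.45 × 114.6) = 0.0033737
20 log₁₀(0.0033737) = -49.44 dB
∠(j88.4) = 90.00°
∠(j88.4 + 2.97) = arctan(88.4/2.97) = 88.08°
∠(j88.4 + 73) = arctan(88.4/73) = 50.45°
∠L(j88.4) = 90.00° − (88.08° + 50.45°) = -48.53°

|L| = -49.4 dB, ∠L = -48.5°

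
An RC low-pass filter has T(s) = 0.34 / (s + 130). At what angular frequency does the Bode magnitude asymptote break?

130 rad/sec

The single real pole at s = −130 gives a corner at ω = 130 rad/sec.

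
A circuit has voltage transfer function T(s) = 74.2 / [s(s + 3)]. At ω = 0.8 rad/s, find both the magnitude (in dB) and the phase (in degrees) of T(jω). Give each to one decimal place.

|j0.8 + 3| = √(0.8² + 3²) = 3.105
|j0.8| = 0.8
|T(j0.8)| = 74.2 / (3.105 × 0.8) = 29.873
20 log₁₀(29.873) = 29.51 dB
∠(j0.8 + 3) = arctan(0.8/3) = 14.93°
∠(j0.8) = 90.00°
∠T(j0.8) = − (14.93° + 90.00°) = -104.93°

|T| = 29.5 dB, ∠T = -104.9°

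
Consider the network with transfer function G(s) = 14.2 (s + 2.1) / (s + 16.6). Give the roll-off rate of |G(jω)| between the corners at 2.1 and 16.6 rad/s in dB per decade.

20 dB/decade

In this band the factors already past their corner are: zero at 2.1; net slope = 20 dB/decade.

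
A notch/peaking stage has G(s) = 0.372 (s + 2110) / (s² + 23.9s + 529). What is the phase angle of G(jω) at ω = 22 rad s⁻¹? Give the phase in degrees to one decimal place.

∠(j22 + 2110) = arctan(22/2110) = 0.60°
∠[(j22)² + 23.9(j22) + 529] = ∠[45 + j525.8] = 85.11°
∠G(j22) = 0.60° − 85.11° = -84.51°

-84.5°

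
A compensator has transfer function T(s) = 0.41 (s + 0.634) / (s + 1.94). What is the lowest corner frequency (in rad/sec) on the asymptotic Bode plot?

Break frequencies occur at each pole and zero magnitude: 0.634 rad/sec, 1.94 rad/sec.
The lowest is 0.634 rad/sec.

0.634 rad/sec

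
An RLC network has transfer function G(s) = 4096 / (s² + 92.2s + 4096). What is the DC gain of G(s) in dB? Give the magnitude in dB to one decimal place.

0.0 dB

G(0) = 4096 / 4096 = 1
20 log₁₀(1) = 0.00 dB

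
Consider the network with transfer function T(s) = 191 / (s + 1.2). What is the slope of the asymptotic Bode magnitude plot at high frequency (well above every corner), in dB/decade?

With 0 zeros and 1 pole, the high-frequency asymptotic slope is 20 × (0 − 1) = -20 dB/decade.

-20 dB/decade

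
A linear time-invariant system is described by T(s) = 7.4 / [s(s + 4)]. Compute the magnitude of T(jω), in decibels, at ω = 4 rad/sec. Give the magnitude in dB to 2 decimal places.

-9.71 dB

|j4 + 4| = √(4² + 4²) = 5.657
|j4| = 4
|T(j4)| = 7.4 / (5.657 × 4) = 0.32704
20 log₁₀(0.32704) = -9.708 dB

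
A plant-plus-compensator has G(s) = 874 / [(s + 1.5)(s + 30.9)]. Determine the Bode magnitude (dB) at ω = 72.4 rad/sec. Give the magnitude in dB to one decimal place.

-16.3 dB

|j72.4 + 1.5| = √(72.4² + 1.5²) = 72.42
|j72.4 + 30.9| = √(72.4² + 30.9²) = 78.72
|G(j72.4)| = 874 / (72.42 × 78.72) = 0.15332
20 log₁₀(0.15332) = -16.29 dB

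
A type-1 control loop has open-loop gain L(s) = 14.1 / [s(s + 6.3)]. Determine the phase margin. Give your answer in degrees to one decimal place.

Gain crossover: |L(jω)| = 1 at ω ≈ 2.12 rad/s.
∠L(j2.12) = −90° − arctan(2.12/6.3) ≈ -108.61°
PM = 180° + (-108.61°) = 71.39°

71.4 deg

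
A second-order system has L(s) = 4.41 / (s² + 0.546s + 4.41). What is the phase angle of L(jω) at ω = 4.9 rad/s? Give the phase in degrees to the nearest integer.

-172°

∠[(j4.9)² + 0.546(j4.9) + 4.41] = ∠[-19.6 + j2.6754] = 172.23°
∠L(j4.9) = −172.23° = -172.23°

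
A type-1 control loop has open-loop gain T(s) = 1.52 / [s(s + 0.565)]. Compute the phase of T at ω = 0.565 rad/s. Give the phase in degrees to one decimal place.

∠(j0.565 + 0.565) = arctan(0.565/0.565) = 45.00°
∠(j0.565) = 90.00°
∠T(j0.565) = − (45.00° + 90.00°) = -135.00°

-135.0 deg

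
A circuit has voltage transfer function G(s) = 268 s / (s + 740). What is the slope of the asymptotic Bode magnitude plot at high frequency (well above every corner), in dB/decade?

0 dB/decade

With 1 zero and 1 pole, the high-frequency asymptotic slope is 20 × (1 − 1) = 0 dB/decade.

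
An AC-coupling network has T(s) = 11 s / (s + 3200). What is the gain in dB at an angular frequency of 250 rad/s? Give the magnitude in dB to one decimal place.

|j250| = 250
|j250 + 3200| = √(250² + 3200²) = 3210
|T(j250)| = 11 × 250 / 3210 = 0.85676
20 log₁₀(0.85676) = -1.34 dB

-1.3 dB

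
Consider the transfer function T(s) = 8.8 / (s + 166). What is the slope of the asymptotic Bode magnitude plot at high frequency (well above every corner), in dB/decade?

With 0 zeros and 1 pole, the high-frequency asymptotic slope is 20 × (0 − 1) = -20 dB/decade.

-20 dB/decade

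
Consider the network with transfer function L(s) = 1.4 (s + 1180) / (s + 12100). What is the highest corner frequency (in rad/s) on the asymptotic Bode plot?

12100 rad/s

Break frequencies occur at each pole and zero magnitude: 1180 rad/s, 12100 rad/s.
The highest is 12100 rad/s.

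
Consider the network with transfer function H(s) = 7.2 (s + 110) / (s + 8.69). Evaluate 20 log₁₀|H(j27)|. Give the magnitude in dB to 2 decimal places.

|j27 + 110| = √(27² + 110²) = 113.3
|j27 + 8.69| = √(27² + 8.69²) = 28.36
|H(j27)| = 7.2 × 113.3 / 28.36 = 28.752
20 log₁₀(28.752) = 29.173 dB

29.17 dB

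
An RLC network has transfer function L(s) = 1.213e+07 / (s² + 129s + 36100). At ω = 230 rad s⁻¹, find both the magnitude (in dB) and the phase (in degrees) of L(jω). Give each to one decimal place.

|L| = 51.0 dB, ∠L = -119.5°

|(j230)² + 129(j230) + 36100| = |-16800 + j29670| = 3.41e+04
|L(j230)| = 1.213e+07 / 3.41e+04 = 355.76
20 log₁₀(355.76) = 51.02 dB
∠[(j230)² + 129(j230) + 36100] = ∠[-16800 + j29670] = 119.52°
∠L(j230) = −119.52° = -119.52°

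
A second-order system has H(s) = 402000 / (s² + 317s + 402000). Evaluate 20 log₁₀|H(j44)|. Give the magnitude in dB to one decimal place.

|(j44)² + 317(j44) + 402000| = |4.0006e+05 + j13948| = 4.003e+05
|H(j44)| = 402000 / 4.003e+05 = 1.0042
20 log₁₀(1.0042) = 0.04 dB

0.0 dB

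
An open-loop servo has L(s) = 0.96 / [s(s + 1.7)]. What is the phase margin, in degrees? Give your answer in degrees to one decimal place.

72.4°

Gain crossover: |L(jω)| = 1 at ω ≈ 0.538 rad/s.
∠L(j0.538) = −90° − arctan(0.538/1.7) ≈ -107.57°
PM = 180° + (-107.57°) = 72.43°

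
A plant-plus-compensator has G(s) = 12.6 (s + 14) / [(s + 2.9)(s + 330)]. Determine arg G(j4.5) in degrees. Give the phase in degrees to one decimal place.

-40.2°

∠(j4.5 + 14) = arctan(4.5/14) = 17.82°
∠(j4.5 + 2.9) = arctan(4.5/2.9) = 57.20°
∠(j4.5 + 330) = arctan(4.5/330) = 0.78°
∠G(j4.5) = 17.82° − (57.20° + 0.78°) = -40.16°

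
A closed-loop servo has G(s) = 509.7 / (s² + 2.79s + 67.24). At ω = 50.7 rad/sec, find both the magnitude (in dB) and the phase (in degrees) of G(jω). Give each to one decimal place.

|G| = -13.8 dB, ∠G = -176.8°

|(j50.7)² + 2.79(j50.7) + 67.24| = |-2503.3 + j141.45| = 2507
|G(j50.7)| = 509.7 / 2507 = 0.20329
20 log₁₀(0.20329) = -13.84 dB
∠[(j50.7)² + 2.79(j50.7) + 67.24] = ∠[-2503.3 + j141.45] = 176.77°
∠G(j50.7) = −176.77° = -176.77°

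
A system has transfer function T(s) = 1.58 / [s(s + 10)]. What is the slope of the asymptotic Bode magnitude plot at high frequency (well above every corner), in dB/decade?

With 0 zeros and 2 poles, the high-frequency asymptotic slope is 20 × (0 − 2) = -40 dB/decade.

-40 dB/decade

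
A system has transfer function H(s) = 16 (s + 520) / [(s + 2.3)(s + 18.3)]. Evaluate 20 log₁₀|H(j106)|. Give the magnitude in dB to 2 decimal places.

-2.56 dB

|j106 + 520| = √(106² + 520²) = 530.7
|j106 + 2.3| = √(106² + 2.3²) = 106
|j106 + 18.3| = √(106² + 18.3²) = 107.6
|H(j106)| = 16 × 530.7 / (106 × 107.6) = 0.74451
20 log₁₀(0.74451) = -2.563 dB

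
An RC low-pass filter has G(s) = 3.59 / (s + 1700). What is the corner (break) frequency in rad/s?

The single real pole at s = −1700 gives a corner at ω = 1700 rad/s.

1700 rad/s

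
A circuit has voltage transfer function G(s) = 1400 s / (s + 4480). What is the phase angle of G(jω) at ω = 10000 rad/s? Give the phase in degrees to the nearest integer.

∠(j10000) = 90.00°
∠(j10000 + 4480) = arctan(10000/4480) = 65.87°
∠G(j10000) = 90.00° − 65.87° = 24.13°

24°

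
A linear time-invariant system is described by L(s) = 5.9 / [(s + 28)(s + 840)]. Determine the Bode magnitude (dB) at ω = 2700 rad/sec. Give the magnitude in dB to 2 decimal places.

|j2700 + 28| = √(2700² + 28²) = 2700
|j2700 + 840| = √(2700² + 840²) = 2828
|L(j2700)| = 5.9 / (2700 × 2828) = 7.7275e-07
20 log₁₀(7.7275e-07) = -122.239 dB

-122.24 dB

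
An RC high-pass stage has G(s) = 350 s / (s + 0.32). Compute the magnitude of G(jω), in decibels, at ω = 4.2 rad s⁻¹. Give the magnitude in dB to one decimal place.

|j4.2| = 4.2
|j4.2 + 0.32| = √(4.2² + 0.32²) = 4.212
|G(j4.2)| = 350 × 4.2 / 4.212 = 348.99
20 log₁₀(348.99) = 50.86 dB

50.9 dB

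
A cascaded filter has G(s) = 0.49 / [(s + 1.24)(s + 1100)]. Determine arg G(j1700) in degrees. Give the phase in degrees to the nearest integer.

∠(j1700 + 1.24) = arctan(1700/1.24) = 89.96°
∠(j1700 + 1100) = arctan(1700/1100) = 57.09°
∠G(j1700) = − (89.96° + 57.09°) = -147.05°

-147°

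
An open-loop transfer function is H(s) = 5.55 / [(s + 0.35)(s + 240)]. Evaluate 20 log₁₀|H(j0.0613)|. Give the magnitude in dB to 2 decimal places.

-23.73 dB

|j0.0613 + 0.35| = √(0.0613² + 0.35²) = 0.3553
|j0.0613 + 240| = √(0.0613² + 240²) = 240
|H(j0.0613)| = 5.55 / (0.3553 × 240) = 0.065081
20 log₁₀(0.065081) = -23.731 dB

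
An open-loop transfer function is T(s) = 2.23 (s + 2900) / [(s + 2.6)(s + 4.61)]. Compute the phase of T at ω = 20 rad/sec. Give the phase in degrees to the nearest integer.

∠(j20 + 2900) = arctan(20/2900) = 0.40°
∠(j20 + 2.6) = arctan(20/2.6) = 82.59°
∠(j20 + 4.61) = arctan(20/4.61) = 77.02°
∠T(j20) = 0.40° − (82.59° + 77.02°) = -159.22°

-159°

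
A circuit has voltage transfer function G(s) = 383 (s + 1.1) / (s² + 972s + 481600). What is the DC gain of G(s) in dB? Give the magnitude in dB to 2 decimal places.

G(0) = 383 × 1.1 / 481600 = 0.00087479
20 log₁₀(0.00087479) = -61.162 dB

-61.16 dB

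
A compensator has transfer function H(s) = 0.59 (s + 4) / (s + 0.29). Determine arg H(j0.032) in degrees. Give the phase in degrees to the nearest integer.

-6 deg

∠(j0.032 + 4) = arctan(0.032/4) = 0.46°
∠(j0.032 + 0.29) = arctan(0.032/0.29) = 6.30°
∠H(j0.032) = 0.46° − 6.30° = -5.84°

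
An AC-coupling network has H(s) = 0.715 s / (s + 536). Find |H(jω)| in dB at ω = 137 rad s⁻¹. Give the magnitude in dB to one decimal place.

|j137| = 137
|j137 + 536| = √(137² + 536²) = 553.2
|H(j137)| = 0.715 × 137 / 553.2 = 0.17706
20 log₁₀(0.17706) = -15.04 dB

-15.0 dB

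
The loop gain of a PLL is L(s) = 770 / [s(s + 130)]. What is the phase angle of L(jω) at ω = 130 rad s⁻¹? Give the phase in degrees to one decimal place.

∠(j130 + 130) = arctan(130/130) = 45.00°
∠(j130) = 90.00°
∠L(j130) = − (45.00° + 90.00°) = -135.00°

-135.0°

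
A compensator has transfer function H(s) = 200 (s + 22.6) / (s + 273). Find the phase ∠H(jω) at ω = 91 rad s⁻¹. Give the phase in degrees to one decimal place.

57.6°

∠(j91 + 22.6) = arctan(91/22.6) = 76.05°
∠(j91 + 273) = arctan(91/273) = 18.43°
∠H(j91) = 76.05° − 18.43° = 57.62°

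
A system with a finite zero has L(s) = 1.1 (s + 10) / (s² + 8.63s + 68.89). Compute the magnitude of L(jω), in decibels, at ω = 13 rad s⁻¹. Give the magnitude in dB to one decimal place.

|j13 + 10| = √(13² + 10²) = 16.4
|(j13)² + 8.63(j13) + 68.89| = |-100.11 + j112.19| = 150.4
|L(j13)| = 1.1 × 16.4 / 150.4 = 0.11999
20 log₁₀(0.11999) = -18.42 dB

-18.4 dB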